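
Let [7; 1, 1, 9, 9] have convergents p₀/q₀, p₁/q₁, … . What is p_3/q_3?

Using pₖ = aₖpₖ₋₁ + pₖ₋₂, qₖ = aₖqₖ₋₁ + qₖ₋₂ (with p₋₁=1, p₋₂=0, q₋₁=0, q₋₂=1):
  k=0: a=7, p=7, q=1
  k=1: a=1, p=8, q=1
  k=2: a=1, p=15, q=2
  k=3: a=9, p=143, q=19

143/19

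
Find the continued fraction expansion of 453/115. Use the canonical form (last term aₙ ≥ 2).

453 = 3·115 + 108
115 = 1·108 + 7
108 = 15·7 + 3
7 = 2·3 + 1
3 = 3·1 + 0  (stop)
So 453/115 = [3; 1, 15, 2, 3].

[3; 1, 15, 2, 3]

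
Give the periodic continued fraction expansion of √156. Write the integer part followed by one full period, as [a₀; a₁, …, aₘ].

a₀ = ⌊√156⌋ = 12.
With m₀=0, d₀=1 and mₖ₊₁ = dₖaₖ − mₖ, dₖ₊₁ = (n − mₖ₊₁²)/dₖ, aₖ₊₁ = ⌊(a₀+mₖ₊₁)/dₖ₊₁⌋:
  k=1: m=12, d=12, a=2
  k=2: m=12, d=1, a=24
d=1 and a=2a₀=24 at k=2, so the next step gives (m, d) = (12, 12) again — its k=1 value — and the period has length 2.

[12; 2, 24]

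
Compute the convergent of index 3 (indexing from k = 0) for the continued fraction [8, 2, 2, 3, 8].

Using pₖ = aₖpₖ₋₁ + pₖ₋₂, qₖ = aₖqₖ₋₁ + qₖ₋₂ (with p₋₁=1, p₋₂=0, q₋₁=0, q₋₂=1):
  k=0: a=8, p=8, q=1
  k=1: a=2, p=17, q=2
  k=2: a=2, p=42, q=5
  k=3: a=3, p=143, q=17

143/17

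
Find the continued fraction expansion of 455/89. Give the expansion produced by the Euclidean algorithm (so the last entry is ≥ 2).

455 = 5×89 + 10
89 = 8×10 + 9
10 = 1×9 + 1
9 = 9×1 + 0  (stop)
So 455/89 = [5; 8, 1, 9].

[5; 8, 1, 9]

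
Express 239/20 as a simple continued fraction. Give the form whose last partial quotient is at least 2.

[11; 1, 19]

239 = 11×20 + 19
20 = 1×19 + 1
19 = 19×1 + 0  (stop)
So 239/20 = [11; 1, 19].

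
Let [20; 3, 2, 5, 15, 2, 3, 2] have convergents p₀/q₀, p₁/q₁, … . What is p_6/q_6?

84262/4153

Using pₖ = aₖpₖ₋₁ + pₖ₋₂, qₖ = aₖqₖ₋₁ + qₖ₋₂ (with p₋₁=1, p₋₂=0, q₋₁=0, q₋₂=1):
  k=0: a=20, p=20, q=1
  k=1: a=3, p=61, q=3
  k=2: a=2, p=142, q=7
  k=3: a=5, p=771, q=38
  k=4: a=15, p=11707, q=577
  k=5: a=2, p=24185, q=1192
  k=6: a=3, p=84262, q=4153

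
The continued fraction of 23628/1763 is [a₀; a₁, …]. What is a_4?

23628 = 13·1763 + 709   →  a_0 = 13
1763 = 2·709 + 345   →  a_1 = 2
709 = 2·345 + 19   →  a_2 = 2
345 = 18·19 + 3   →  a_3 = 18
19 = 6·3 + 1   →  a_4 = 6

6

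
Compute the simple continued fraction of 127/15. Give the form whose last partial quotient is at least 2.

[8; 2, 7]

127 = 8×15 + 7
15 = 2×7 + 1
7 = 7×1 + 0  (stop)
So 127/15 = [8; 2, 7].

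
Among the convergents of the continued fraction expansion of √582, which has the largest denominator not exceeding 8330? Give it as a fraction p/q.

√582 = [24; 8, 48, …] (period length 2).
Convergents:
  p_0/q_0 = 24/1
  p_1/q_1 = 193/8
  p_2/q_2 = 9288/385
  p_3/q_3 = 74497/3088
  p_4/q_4 = 3585144/148609
q_3 = 3088 ≤ 8330 < 148609 = q_4, so the answer is 74497/3088.

74497/3088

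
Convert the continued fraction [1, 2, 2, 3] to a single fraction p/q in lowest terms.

Using pₖ = aₖpₖ₋₁ + pₖ₋₂ and qₖ = aₖqₖ₋₁ + qₖ₋₂:
  k=0: a=1, p=1, q=1
  k=1: a=2, p=3, q=2
  k=2: a=2, p=7, q=5
  k=3: a=3, p=24, q=17

24/17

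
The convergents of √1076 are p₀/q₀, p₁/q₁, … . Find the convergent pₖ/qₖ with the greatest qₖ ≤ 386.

√1076 = [32; 1, 4, 16, 4, 1, 64, …] (period length 6).
Convergents:
  p_0/q_0 = 32/1
  p_1/q_1 = 33/1
  p_2/q_2 = 164/5
  p_3/q_3 = 2657/81
  p_4/q_4 = 10792/329
  p_5/q_5 = 13449/410
q_4 = 329 ≤ 386 < 410 = q_5, so the answer is 10792/329.

10792/329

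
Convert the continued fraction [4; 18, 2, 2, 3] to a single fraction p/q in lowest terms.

1269/313

Using pₖ = aₖpₖ₋₁ + pₖ₋₂ and qₖ = aₖqₖ₋₁ + qₖ₋₂:
  k=0: a=4, p=4, q=1
  k=1: a=18, p=73, q=18
  k=2: a=2, p=150, q=37
  k=3: a=2, p=373, q=92
  k=4: a=3, p=1269, q=313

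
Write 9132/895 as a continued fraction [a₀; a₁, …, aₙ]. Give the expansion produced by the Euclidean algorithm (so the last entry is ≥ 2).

9132 = 10*895 + 182
895 = 4*182 + 167
182 = 1*167 + 15
167 = 11*15 + 2
15 = 7*2 + 1
2 = 2*1 + 0  (stop)
So 9132/895 = [10; 4, 1, 11, 7, 2].

[10; 4, 1, 11, 7, 2]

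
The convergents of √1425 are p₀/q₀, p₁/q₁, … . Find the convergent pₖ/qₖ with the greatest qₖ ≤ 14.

151/4

√1425 = [37; 1, 2, 1, 74, …] (period length 4).
Convergents:
  p_0/q_0 = 37/1
  p_1/q_1 = 38/1
  p_2/q_2 = 113/3
  p_3/q_3 = 151/4
  p_4/q_4 = 11287/299
q_3 = 4 ≤ 14 < 299 = q_4, so the answer is 151/4.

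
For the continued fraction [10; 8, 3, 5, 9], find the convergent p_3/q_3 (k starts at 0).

Using pₖ = aₖpₖ₋₁ + pₖ₋₂, qₖ = aₖqₖ₋₁ + qₖ₋₂ (with p₋₁=1, p₋₂=0, q₋₁=0, q₋₂=1):
  k=0: a=10, p=10, q=1
  k=1: a=8, p=81, q=8
  k=2: a=3, p=253, q=25
  k=3: a=5, p=1346, q=133

1346/133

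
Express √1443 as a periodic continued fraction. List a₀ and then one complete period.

a₀ = ⌊√1443⌋ = 37.
With m₀=0, d₀=1 and mₖ₊₁ = dₖaₖ − mₖ, dₖ₊₁ = (n − mₖ₊₁²)/dₖ, aₖ₊₁ = ⌊(a₀+mₖ₊₁)/dₖ₊₁⌋:
  k=1: m=37, d=74, a=1
  k=2: m=37, d=1, a=74
d=1 and a=2a₀=74 at k=2, so the next step gives (m, d) = (37, 74) again — its k=1 value — and the period has length 2.

[37; 1, 74]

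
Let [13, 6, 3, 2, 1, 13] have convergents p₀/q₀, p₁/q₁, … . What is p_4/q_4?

Using pₖ = aₖpₖ₋₁ + pₖ₋₂, qₖ = aₖqₖ₋₁ + qₖ₋₂ (with p₋₁=1, p₋₂=0, q₋₁=0, q₋₂=1):
  k=0: a=13, p=13, q=1
  k=1: a=6, p=79, q=6
  k=2: a=3, p=250, q=19
  k=3: a=2, p=579, q=44
  k=4: a=1, p=829, q=63

829/63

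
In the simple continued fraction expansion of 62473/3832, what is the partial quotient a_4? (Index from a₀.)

16

62473 = 16·3832 + 1161   →  a_0 = 16
3832 = 3·1161 + 349   →  a_1 = 3
1161 = 3·349 + 114   →  a_2 = 3
349 = 3·114 + 7   →  a_3 = 3
114 = 16·7 + 2   →  a_4 = 16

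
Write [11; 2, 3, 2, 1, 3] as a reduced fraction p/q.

Using pₖ = aₖpₖ₋₁ + pₖ₋₂ and qₖ = aₖqₖ₋₁ + qₖ₋₂:
  k=0: a=11, p=11, q=1
  k=1: a=2, p=23, q=2
  k=2: a=3, p=80, q=7
  k=3: a=2, p=183, q=16
  k=4: a=1, p=263, q=23
  k=5: a=3, p=972, q=85

972/85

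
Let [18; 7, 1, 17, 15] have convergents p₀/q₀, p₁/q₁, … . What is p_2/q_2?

Using pₖ = aₖpₖ₋₁ + pₖ₋₂, qₖ = aₖqₖ₋₁ + qₖ₋₂ (with p₋₁=1, p₋₂=0, q₋₁=0, q₋₂=1):
  k=0: a=18, p=18, q=1
  k=1: a=7, p=127, q=7
  k=2: a=1, p=145, q=8

145/8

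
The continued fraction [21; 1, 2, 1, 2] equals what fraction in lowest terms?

Fold from the inside: start with 2/1.
  1 + 1/2 = 3/2
  2 + 2/3 = 8/3
  1 + 3/8 = 11/8
  21 + 8/11 = 239/11

239/11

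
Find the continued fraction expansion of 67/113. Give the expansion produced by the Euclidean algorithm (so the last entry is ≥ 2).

67 = 0*113 + 67
113 = 1*67 + 46
67 = 1*46 + 21
46 = 2*21 + 4
21 = 5*4 + 1
4 = 4*1 + 0  (stop)
So 67/113 = [0; 1, 1, 2, 5, 4].

[0; 1, 1, 2, 5, 4]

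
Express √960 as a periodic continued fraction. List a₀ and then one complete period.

a₀ = ⌊√960⌋ = 30.
With m₀=0, d₀=1 and mₖ₊₁ = dₖaₖ − mₖ, dₖ₊₁ = (n − mₖ₊₁²)/dₖ, aₖ₊₁ = ⌊(a₀+mₖ₊₁)/dₖ₊₁⌋:
  k=1: m=30, d=60, a=1
  k=2: m=30, d=1, a=60
d=1 and a=2a₀=60 at k=2, so the next step gives (m, d) = (30, 60) again — its k=1 value — and the period has length 2.

[30; 1, 60]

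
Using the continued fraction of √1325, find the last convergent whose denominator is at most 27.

182/5

√1325 = [36; 2, 2, 72, …] (period length 3).
Convergents:
  p_0/q_0 = 36/1
  p_1/q_1 = 73/2
  p_2/q_2 = 182/5
  p_3/q_3 = 13177/362
q_2 = 5 ≤ 27 < 362 = q_3, so the answer is 182/5.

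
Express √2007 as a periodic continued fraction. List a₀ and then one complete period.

[44; 1, 3, 1, 88]

a₀ = ⌊√2007⌋ = 44.
With m₀=0, d₀=1 and mₖ₊₁ = dₖaₖ − mₖ, dₖ₊₁ = (n − mₖ₊₁²)/dₖ, aₖ₊₁ = ⌊(a₀+mₖ₊₁)/dₖ₊₁⌋:
  k=1: m=44, d=71, a=1
  k=2: m=27, d=18, a=3
  k=3: m=27, d=71, a=1
  k=4: m=44, d=1, a=88
d=1 and a=2a₀=88 at k=4, so the next step gives (m, d) = (44, 71) again — its k=1 value — and the period has length 4.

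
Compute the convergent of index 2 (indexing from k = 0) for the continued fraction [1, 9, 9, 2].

Using pₖ = aₖpₖ₋₁ + pₖ₋₂, qₖ = aₖqₖ₋₁ + qₖ₋₂ (with p₋₁=1, p₋₂=0, q₋₁=0, q₋₂=1):
  k=0: a=1, p=1, q=1
  k=1: a=9, p=10, q=9
  k=2: a=9, p=91, q=82

91/82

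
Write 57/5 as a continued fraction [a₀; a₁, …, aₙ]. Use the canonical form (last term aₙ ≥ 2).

[11; 2, 2]

57 = 11*5 + 2
5 = 2*2 + 1
2 = 2*1 + 0  (stop)
So 57/5 = [11; 2, 2].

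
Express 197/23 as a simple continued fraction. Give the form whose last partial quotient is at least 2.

[8; 1, 1, 3, 3]

197 = 8×23 + 13
23 = 1×13 + 10
13 = 1×10 + 3
10 = 3×3 + 1
3 = 3×1 + 0  (stop)
So 197/23 = [8; 1, 1, 3, 3].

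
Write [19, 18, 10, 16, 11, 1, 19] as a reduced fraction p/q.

Using pₖ = aₖpₖ₋₁ + pₖ₋₂ and qₖ = aₖqₖ₋₁ + qₖ₋₂:
  k=0: a=19, p=19, q=1
  k=1: a=18, p=343, q=18
  k=2: a=10, p=3449, q=181
  k=3: a=16, p=55527, q=2914
  k=4: a=11, p=614246, q=32235
  k=5: a=1, p=669773, q=35149
  k=6: a=19, p=13339933, q=700066

13339933/700066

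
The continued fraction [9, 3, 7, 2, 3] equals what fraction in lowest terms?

1519/163

Fold from the inside: start with 3/1.
  2 + 1/3 = 7/3
  7 + 3/7 = 52/7
  3 + 7/52 = 163/52
  9 + 52/163 = 1519/163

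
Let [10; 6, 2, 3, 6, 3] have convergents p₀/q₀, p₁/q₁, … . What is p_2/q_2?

132/13

Using pₖ = aₖpₖ₋₁ + pₖ₋₂, qₖ = aₖqₖ₋₁ + qₖ₋₂ (with p₋₁=1, p₋₂=0, q₋₁=0, q₋₂=1):
  k=0: a=10, p=10, q=1
  k=1: a=6, p=61, q=6
  k=2: a=2, p=132, q=13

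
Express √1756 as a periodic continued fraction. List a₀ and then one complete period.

a₀ = ⌊√1756⌋ = 41.

[41; 1, 9, 2, 20, 2, 9, 1, 82]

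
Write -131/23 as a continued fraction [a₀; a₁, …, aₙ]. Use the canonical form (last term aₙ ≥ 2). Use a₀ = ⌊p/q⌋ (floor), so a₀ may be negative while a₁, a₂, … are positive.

-131 = -6*23 + 7
23 = 3*7 + 2
7 = 3*2 + 1
2 = 2*1 + 0  (stop)
So -131/23 = [-6; 3, 3, 2].

[-6; 3, 3, 2]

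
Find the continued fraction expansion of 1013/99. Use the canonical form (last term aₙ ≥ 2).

1013 = 10×99 + 23
99 = 4×23 + 7
23 = 3×7 + 2
7 = 3×2 + 1
2 = 2×1 + 0  (stop)
So 1013/99 = [10; 4, 3, 3, 2].

[10; 4, 3, 3, 2]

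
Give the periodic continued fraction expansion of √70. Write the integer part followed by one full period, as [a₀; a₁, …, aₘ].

a₀ = ⌊√70⌋ = 8.
With m₀=0, d₀=1 and mₖ₊₁ = dₖaₖ − mₖ, dₖ₊₁ = (n − mₖ₊₁²)/dₖ, aₖ₊₁ = ⌊(a₀+mₖ₊₁)/dₖ₊₁⌋:
  k=1: m=8, d=6, a=2
  k=2: m=4, d=9, a=1
  k=3: m=5, d=5, a=2
  k=4: m=5, d=9, a=1
  k=5: m=4, d=6, a=2
  k=6: m=8, d=1, a=16
d=1 and a=2a₀=16 at k=6, so the next step gives (m, d) = (8, 6) again — its k=1 value — and the period has length 6.

[8; 2, 1, 2, 1, 2, 16]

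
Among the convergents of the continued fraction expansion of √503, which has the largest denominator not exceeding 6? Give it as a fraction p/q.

112/5

√503 = [22; 2, 2, 1, 21, 1, 2, 2, 44, …] (period length 8).
Convergents:
  p_0/q_0 = 22/1
  p_1/q_1 = 45/2
  p_2/q_2 = 112/5
  p_3/q_3 = 157/7
q_2 = 5 ≤ 6 < 7 = q_3, so the answer is 112/5.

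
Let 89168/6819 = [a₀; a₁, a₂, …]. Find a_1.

13

89168 = 13·6819 + 521   →  a_0 = 13
6819 = 13·521 + 46   →  a_1 = 13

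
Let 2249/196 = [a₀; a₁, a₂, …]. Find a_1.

2

2249 = 11·196 + 93   →  a_0 = 11
196 = 2·93 + 10   →  a_1 = 2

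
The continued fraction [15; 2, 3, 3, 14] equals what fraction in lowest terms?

Using pₖ = aₖpₖ₋₁ + pₖ₋₂ and qₖ = aₖqₖ₋₁ + qₖ₋₂:
  k=0: a=15, p=15, q=1
  k=1: a=2, p=31, q=2
  k=2: a=3, p=108, q=7
  k=3: a=3, p=355, q=23
  k=4: a=14, p=5078, q=329

5078/329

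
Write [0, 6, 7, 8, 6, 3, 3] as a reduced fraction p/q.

Fold from the inside: start with 3/1.
  3 + 1/3 = 10/3
  6 + 3/10 = 63/10
  8 + 10/63 = 514/63
  7 + 63/514 = 3661/514
  6 + 514/3661 = 22480/3661
  0 + 3661/22480 = 3661/22480

3661/22480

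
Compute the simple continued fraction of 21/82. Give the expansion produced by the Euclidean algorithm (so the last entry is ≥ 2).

21 = 0×82 + 21
82 = 3×21 + 19
21 = 1×19 + 2
19 = 9×2 + 1
2 = 2×1 + 0  (stop)
So 21/82 = [0; 3, 1, 9, 2].

[0; 3, 1, 9, 2]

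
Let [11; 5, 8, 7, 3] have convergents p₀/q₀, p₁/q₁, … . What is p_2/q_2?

Using pₖ = aₖpₖ₋₁ + pₖ₋₂, qₖ = aₖqₖ₋₁ + qₖ₋₂ (with p₋₁=1, p₋₂=0, q₋₁=0, q₋₂=1):
  k=0: a=11, p=11, q=1
  k=1: a=5, p=56, q=5
  k=2: a=8, p=459, q=41

459/41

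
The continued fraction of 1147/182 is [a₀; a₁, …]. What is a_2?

1147 = 6·182 + 55   →  a_0 = 6
182 = 3·55 + 17   →  a_1 = 3
55 = 3·17 + 4   →  a_2 = 3

3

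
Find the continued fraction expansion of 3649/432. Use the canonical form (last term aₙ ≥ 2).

[8; 2, 4, 5, 9]

3649 = 8×432 + 193
432 = 2×193 + 46
193 = 4×46 + 9
46 = 5×9 + 1
9 = 9×1 + 0  (stop)
So 3649/432 = [8; 2, 4, 5, 9].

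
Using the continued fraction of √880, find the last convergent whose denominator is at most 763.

√880 = [29; 1, 1, 1, 58, …] (period length 4).
Convergents:
  p_0/q_0 = 29/1
  p_1/q_1 = 30/1
  p_2/q_2 = 59/2
  p_3/q_3 = 89/3
  p_4/q_4 = 5221/176
  p_5/q_5 = 5310/179
  p_6/q_6 = 10531/355
  p_7/q_7 = 15841/534
  p_8/q_8 = 929309/31327
q_7 = 534 ≤ 763 < 31327 = q_8, so the answer is 15841/534.

15841/534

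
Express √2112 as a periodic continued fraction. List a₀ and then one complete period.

[45; 1, 21, 1, 90]

a₀ = ⌊√2112⌋ = 45.
With m₀=0, d₀=1 and mₖ₊₁ = dₖaₖ − mₖ, dₖ₊₁ = (n − mₖ₊₁²)/dₖ, aₖ₊₁ = ⌊(a₀+mₖ₊₁)/dₖ₊₁⌋:
  k=1: m=45, d=87, a=1
  k=2: m=42, d=4, a=21
  k=3: m=42, d=87, a=1
  k=4: m=45, d=1, a=90
d=1 and a=2a₀=90 at k=4, so the next step gives (m, d) = (45, 87) again — its k=1 value — and the period has length 4.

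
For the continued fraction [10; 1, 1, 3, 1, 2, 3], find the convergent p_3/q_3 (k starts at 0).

74/7

Using pₖ = aₖpₖ₋₁ + pₖ₋₂, qₖ = aₖqₖ₋₁ + qₖ₋₂ (with p₋₁=1, p₋₂=0, q₋₁=0, q₋₂=1):
  k=0: a=10, p=10, q=1
  k=1: a=1, p=11, q=1
  k=2: a=1, p=21, q=2
  k=3: a=3, p=74, q=7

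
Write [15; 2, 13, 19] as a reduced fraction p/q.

7973/515

Using pₖ = aₖpₖ₋₁ + pₖ₋₂ and qₖ = aₖqₖ₋₁ + qₖ₋₂:
  k=0: a=15, p=15, q=1
  k=1: a=2, p=31, q=2
  k=2: a=13, p=418, q=27
  k=3: a=19, p=7973, q=515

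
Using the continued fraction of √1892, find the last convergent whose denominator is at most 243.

7525/173

√1892 = [43; 2, 86, …] (period length 2).
Convergents:
  p_0/q_0 = 43/1
  p_1/q_1 = 87/2
  p_2/q_2 = 7525/173
  p_3/q_3 = 15137/348
q_2 = 173 ≤ 243 < 348 = q_3, so the answer is 7525/173.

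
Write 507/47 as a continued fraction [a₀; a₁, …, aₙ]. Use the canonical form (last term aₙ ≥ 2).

[10; 1, 3, 1, 2, 3]

507 = 10*47 + 37
47 = 1*37 + 10
37 = 3*10 + 7
10 = 1*7 + 3
7 = 2*3 + 1
3 = 3*1 + 0  (stop)
So 507/47 = [10; 1, 3, 1, 2, 3].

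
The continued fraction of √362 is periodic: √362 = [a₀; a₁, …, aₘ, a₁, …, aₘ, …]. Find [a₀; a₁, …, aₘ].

[19; 38]

a₀ = ⌊√362⌋ = 19.
With m₀=0, d₀=1 and mₖ₊₁ = dₖaₖ − mₖ, dₖ₊₁ = (n − mₖ₊₁²)/dₖ, aₖ₊₁ = ⌊(a₀+mₖ₊₁)/dₖ₊₁⌋:
  k=1: m=19, d=1, a=38
d=1 and a=2a₀=38 at k=1, so the next step gives (m, d) = (19, 1) again — its k=1 value — and the period has length 1.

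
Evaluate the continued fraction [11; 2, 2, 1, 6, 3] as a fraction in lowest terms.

Fold from the inside: start with 3/1.
  6 + 1/3 = 19/3
  1 + 3/19 = 22/19
  2 + 19/22 = 63/22
  2 + 22/63 = 148/63
  11 + 63/148 = 1691/148

1691/148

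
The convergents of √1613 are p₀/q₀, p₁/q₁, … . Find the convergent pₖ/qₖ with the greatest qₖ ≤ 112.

√1613 = [40; 6, 6, 80, …] (period length 3).
Convergents:
  p_0/q_0 = 40/1
  p_1/q_1 = 241/6
  p_2/q_2 = 1486/37
  p_3/q_3 = 119121/2966
q_2 = 37 ≤ 112 < 2966 = q_3, so the answer is 1486/37.

1486/37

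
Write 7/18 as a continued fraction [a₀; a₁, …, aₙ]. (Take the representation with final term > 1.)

7 = 0·18 + 7
18 = 2·7 + 4
7 = 1·4 + 3
4 = 1·3 + 1
3 = 3·1 + 0  (stop)
So 7/18 = [0; 2, 1, 1, 3].

[0; 2, 1, 1, 3]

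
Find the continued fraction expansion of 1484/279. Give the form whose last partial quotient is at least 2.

[5; 3, 7, 2, 2, 2]

1484 = 5·279 + 89
279 = 3·89 + 12
89 = 7·12 + 5
12 = 2·5 + 2
5 = 2·2 + 1
2 = 2·1 + 0  (stop)
So 1484/279 = [5; 3, 7, 2, 2, 2].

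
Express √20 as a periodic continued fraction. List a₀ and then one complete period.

[4; 2, 8]

a₀ = ⌊√20⌋ = 4.
With m₀=0, d₀=1 and mₖ₊₁ = dₖaₖ − mₖ, dₖ₊₁ = (n − mₖ₊₁²)/dₖ, aₖ₊₁ = ⌊(a₀+mₖ₊₁)/dₖ₊₁⌋:
  k=1: m=4, d=4, a=2
  k=2: m=4, d=1, a=8
d=1 and a=2a₀=8 at k=2, so the next step gives (m, d) = (4, 4) again — its k=1 value — and the period has length 2.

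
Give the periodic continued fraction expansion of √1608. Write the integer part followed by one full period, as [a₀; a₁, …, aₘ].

[40; 10, 80]

a₀ = ⌊√1608⌋ = 40.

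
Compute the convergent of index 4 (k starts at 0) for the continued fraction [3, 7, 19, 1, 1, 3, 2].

Using pₖ = aₖpₖ₋₁ + pₖ₋₂, qₖ = aₖqₖ₋₁ + qₖ₋₂ (with p₋₁=1, p₋₂=0, q₋₁=0, q₋₂=1):
  k=0: a=3, p=3, q=1
  k=1: a=7, p=22, q=7
  k=2: a=19, p=421, q=134
  k=3: a=1, p=443, q=141
  k=4: a=1, p=864, q=275

864/275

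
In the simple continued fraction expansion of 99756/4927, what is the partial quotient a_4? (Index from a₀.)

3

99756 = 20·4927 + 1216   →  a_0 = 20
4927 = 4·1216 + 63   →  a_1 = 4
1216 = 19·63 + 19   →  a_2 = 19
63 = 3·19 + 6   →  a_3 = 3
19 = 3·6 + 1   →  a_4 = 3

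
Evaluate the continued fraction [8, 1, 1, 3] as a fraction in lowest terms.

60/7

Fold from the inside: start with 3/1.
  1 + 1/3 = 4/3
  1 + 3/4 = 7/4
  8 + 4/7 = 60/7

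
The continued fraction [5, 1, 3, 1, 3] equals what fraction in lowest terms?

Using pₖ = aₖpₖ₋₁ + pₖ₋₂ and qₖ = aₖqₖ₋₁ + qₖ₋₂:
  k=0: a=5, p=5, q=1
  k=1: a=1, p=6, q=1
  k=2: a=3, p=23, q=4
  k=3: a=1, p=29, q=5
  k=4: a=3, p=110, q=19

110/19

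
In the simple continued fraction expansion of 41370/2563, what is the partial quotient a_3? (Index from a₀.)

41370 = 16·2563 + 362   →  a_0 = 16
2563 = 7·362 + 29   →  a_1 = 7
362 = 12·29 + 14   →  a_2 = 12
29 = 2·14 + 1   →  a_3 = 2

2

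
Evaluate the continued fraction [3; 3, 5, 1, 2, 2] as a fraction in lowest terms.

421/127

Fold from the inside: start with 2/1.
  2 + 1/2 = 5/2
  1 + 2/5 = 7/5
  5 + 5/7 = 40/7
  3 + 7/40 = 127/40
  3 + 40/127 = 421/127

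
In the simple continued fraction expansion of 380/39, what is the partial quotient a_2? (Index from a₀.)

380 = 9·39 + 29   →  a_0 = 9
39 = 1·29 + 10   →  a_1 = 1
29 = 2·10 + 9   →  a_2 = 2

2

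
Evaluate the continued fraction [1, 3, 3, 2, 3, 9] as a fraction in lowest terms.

957/734

Fold from the inside: start with 9/1.
  3 + 1/9 = 28/9
  2 + 9/28 = 65/28
  3 + 28/65 = 223/65
  3 + 65/223 = 734/223
  1 + 223/734 = 957/734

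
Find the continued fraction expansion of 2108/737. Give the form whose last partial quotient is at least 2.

2108 = 2*737 + 634
737 = 1*634 + 103
634 = 6*103 + 16
103 = 6*16 + 7
16 = 2*7 + 2
7 = 3*2 + 1
2 = 2*1 + 0  (stop)
So 2108/737 = [2; 1, 6, 6, 2, 3, 2].

[2; 1, 6, 6, 2, 3, 2]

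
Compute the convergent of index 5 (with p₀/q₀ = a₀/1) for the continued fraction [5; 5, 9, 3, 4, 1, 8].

3954/761

Using pₖ = aₖpₖ₋₁ + pₖ₋₂, qₖ = aₖqₖ₋₁ + qₖ₋₂ (with p₋₁=1, p₋₂=0, q₋₁=0, q₋₂=1):
  k=0: a=5, p=5, q=1
  k=1: a=5, p=26, q=5
  k=2: a=9, p=239, q=46
  k=3: a=3, p=743, q=143
  k=4: a=4, p=3211, q=618
  k=5: a=1, p=3954, q=761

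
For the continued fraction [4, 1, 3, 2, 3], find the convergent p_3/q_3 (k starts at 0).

43/9

Using pₖ = aₖpₖ₋₁ + pₖ₋₂, qₖ = aₖqₖ₋₁ + qₖ₋₂ (with p₋₁=1, p₋₂=0, q₋₁=0, q₋₂=1):
  k=0: a=4, p=4, q=1
  k=1: a=1, p=5, q=1
  k=2: a=3, p=19, q=4
  k=3: a=2, p=43, q=9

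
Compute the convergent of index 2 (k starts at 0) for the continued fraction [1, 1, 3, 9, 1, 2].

7/4

Using pₖ = aₖpₖ₋₁ + pₖ₋₂, qₖ = aₖqₖ₋₁ + qₖ₋₂ (with p₋₁=1, p₋₂=0, q₋₁=0, q₋₂=1):
  k=0: a=1, p=1, q=1
  k=1: a=1, p=2, q=1
  k=2: a=3, p=7, q=4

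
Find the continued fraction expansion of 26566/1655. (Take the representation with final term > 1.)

26566 = 16×1655 + 86
1655 = 19×86 + 21
86 = 4×21 + 2
21 = 10×2 + 1
2 = 2×1 + 0  (stop)
So 26566/1655 = [16; 19, 4, 10, 2].

[16; 19, 4, 10, 2]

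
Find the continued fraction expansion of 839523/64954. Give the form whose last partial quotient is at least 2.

839523 = 12×64954 + 60075
64954 = 1×60075 + 4879
60075 = 12×4879 + 1527
4879 = 3×1527 + 298
1527 = 5×298 + 37
298 = 8×37 + 2
37 = 18×2 + 1
2 = 2×1 + 0  (stop)
So 839523/64954 = [12; 1, 12, 3, 5, 8, 18, 2].

[12; 1, 12, 3, 5, 8, 18, 2]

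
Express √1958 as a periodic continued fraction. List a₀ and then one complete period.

a₀ = ⌊√1958⌋ = 44.
With m₀=0, d₀=1 and mₖ₊₁ = dₖaₖ − mₖ, dₖ₊₁ = (n − mₖ₊₁²)/dₖ, aₖ₊₁ = ⌊(a₀+mₖ₊₁)/dₖ₊₁⌋:
  k=1: m=44, d=22, a=4
  k=2: m=44, d=1, a=88
d=1 and a=2a₀=88 at k=2, so the next step gives (m, d) = (44, 22) again — its k=1 value — and the period has length 2.

[44; 4, 88]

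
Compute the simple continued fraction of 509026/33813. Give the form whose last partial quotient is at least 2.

[15; 18, 2, 7, 15, 8]

509026 = 15·33813 + 1831
33813 = 18·1831 + 855
1831 = 2·855 + 121
855 = 7·121 + 8
121 = 15·8 + 1
8 = 8·1 + 0  (stop)
So 509026/33813 = [15; 18, 2, 7, 15, 8].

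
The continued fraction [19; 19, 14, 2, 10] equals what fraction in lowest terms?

Using pₖ = aₖpₖ₋₁ + pₖ₋₂ and qₖ = aₖqₖ₋₁ + qₖ₋₂:
  k=0: a=19, p=19, q=1
  k=1: a=19, p=362, q=19
  k=2: a=14, p=5087, q=267
  k=3: a=2, p=10536, q=553
  k=4: a=10, p=110447, q=5797

110447/5797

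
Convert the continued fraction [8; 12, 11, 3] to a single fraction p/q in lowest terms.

3322/411

Fold from the inside: start with 3/1.
  11 + 1/3 = 34/3
  12 + 3/34 = 411/34
  8 + 34/411 = 3322/411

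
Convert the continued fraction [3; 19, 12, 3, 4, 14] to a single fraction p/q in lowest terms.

132621/43448

Fold from the inside: start with 14/1.
  4 + 1/14 = 57/14
  3 + 14/57 = 185/57
  12 + 57/185 = 2277/185
  19 + 185/2277 = 43448/2277
  3 + 2277/43448 = 132621/43448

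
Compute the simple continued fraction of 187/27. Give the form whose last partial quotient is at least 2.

187 = 6·27 + 25
27 = 1·25 + 2
25 = 12·2 + 1
2 = 2·1 + 0  (stop)
So 187/27 = [6; 1, 12, 2].

[6; 1, 12, 2]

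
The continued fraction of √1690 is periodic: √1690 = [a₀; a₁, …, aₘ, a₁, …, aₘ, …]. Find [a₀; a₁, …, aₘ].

[41; 9, 8, 9, 82]

a₀ = ⌊√1690⌋ = 41.
With m₀=0, d₀=1 and mₖ₊₁ = dₖaₖ − mₖ, dₖ₊₁ = (n − mₖ₊₁²)/dₖ, aₖ₊₁ = ⌊(a₀+mₖ₊₁)/dₖ₊₁⌋:
  k=1: m=41, d=9, a=9
  k=2: m=40, d=10, a=8
  k=3: m=40, d=9, a=9
  k=4: m=41, d=1, a=82
d=1 and a=2a₀=82 at k=4, so the next step gives (m, d) = (41, 9) again — its k=1 value — and the period has length 4.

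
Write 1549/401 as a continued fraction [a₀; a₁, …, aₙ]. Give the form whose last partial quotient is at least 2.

[3; 1, 6, 3, 2, 3, 2]

1549 = 3*401 + 346
401 = 1*346 + 55
346 = 6*55 + 16
55 = 3*16 + 7
16 = 2*7 + 2
7 = 3*2 + 1
2 = 2*1 + 0  (stop)
So 1549/401 = [3; 1, 6, 3, 2, 3, 2].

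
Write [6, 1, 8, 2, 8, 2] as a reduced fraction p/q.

Using pₖ = aₖpₖ₋₁ + pₖ₋₂ and qₖ = aₖqₖ₋₁ + qₖ₋₂:
  k=0: a=6, p=6, q=1
  k=1: a=1, p=7, q=1
  k=2: a=8, p=62, q=9
  k=3: a=2, p=131, q=19
  k=4: a=8, p=1110, q=161
  k=5: a=2, p=2351, q=341

2351/341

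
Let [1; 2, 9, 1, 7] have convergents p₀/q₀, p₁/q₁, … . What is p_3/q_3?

Using pₖ = aₖpₖ₋₁ + pₖ₋₂, qₖ = aₖqₖ₋₁ + qₖ₋₂ (with p₋₁=1, p₋₂=0, q₋₁=0, q₋₂=1):
  k=0: a=1, p=1, q=1
  k=1: a=2, p=3, q=2
  k=2: a=9, p=28, q=19
  k=3: a=1, p=31, q=21

31/21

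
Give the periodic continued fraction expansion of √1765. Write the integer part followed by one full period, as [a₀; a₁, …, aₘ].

a₀ = ⌊√1765⌋ = 42.
With m₀=0, d₀=1 and mₖ₊₁ = dₖaₖ − mₖ, dₖ₊₁ = (n − mₖ₊₁²)/dₖ, aₖ₊₁ = ⌊(a₀+mₖ₊₁)/dₖ₊₁⌋:
  k=1: m=42, d=1, a=84
d=1 and a=2a₀=84 at k=1, so the next step gives (m, d) = (42, 1) again — its k=1 value — and the period has length 1.

[42; 84]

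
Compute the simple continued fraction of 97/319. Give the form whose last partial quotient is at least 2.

[0; 3, 3, 2, 6, 2]

97 = 0·319 + 97
319 = 3·97 + 28
97 = 3·28 + 13
28 = 2·13 + 2
13 = 6·2 + 1
2 = 2·1 + 0  (stop)
So 97/319 = [0; 3, 3, 2, 6, 2].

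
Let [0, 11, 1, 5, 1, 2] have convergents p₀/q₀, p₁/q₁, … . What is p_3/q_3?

6/71

Using pₖ = aₖpₖ₋₁ + pₖ₋₂, qₖ = aₖqₖ₋₁ + qₖ₋₂ (with p₋₁=1, p₋₂=0, q₋₁=0, q₋₂=1):
  k=0: a=0, p=0, q=1
  k=1: a=11, p=1, q=11
  k=2: a=1, p=1, q=12
  k=3: a=5, p=6, q=71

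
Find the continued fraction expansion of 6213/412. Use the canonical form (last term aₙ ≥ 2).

6213 = 15*412 + 33
412 = 12*33 + 16
33 = 2*16 + 1
16 = 16*1 + 0  (stop)
So 6213/412 = [15; 12, 2, 16].

[15; 12, 2, 16]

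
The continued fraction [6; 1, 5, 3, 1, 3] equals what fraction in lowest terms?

643/94

Using pₖ = aₖpₖ₋₁ + pₖ₋₂ and qₖ = aₖqₖ₋₁ + qₖ₋₂:
  k=0: a=6, p=6, q=1
  k=1: a=1, p=7, q=1
  k=2: a=5, p=41, q=6
  k=3: a=3, p=130, q=19
  k=4: a=1, p=171, q=25
  k=5: a=3, p=643, q=94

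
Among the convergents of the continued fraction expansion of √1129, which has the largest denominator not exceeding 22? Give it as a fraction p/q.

168/5

√1129 = [33; 1, 1, 1, 1, 66, …] (period length 5).
Convergents:
  p_0/q_0 = 33/1
  p_1/q_1 = 34/1
  p_2/q_2 = 67/2
  p_3/q_3 = 101/3
  p_4/q_4 = 168/5
  p_5/q_5 = 11189/333
q_4 = 5 ≤ 22 < 333 = q_5, so the answer is 168/5.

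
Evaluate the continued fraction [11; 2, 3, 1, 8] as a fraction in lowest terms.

Using pₖ = aₖpₖ₋₁ + pₖ₋₂ and qₖ = aₖqₖ₋₁ + qₖ₋₂:
  k=0: a=11, p=11, q=1
  k=1: a=2, p=23, q=2
  k=2: a=3, p=80, q=7
  k=3: a=1, p=103, q=9
  k=4: a=8, p=904, q=79

904/79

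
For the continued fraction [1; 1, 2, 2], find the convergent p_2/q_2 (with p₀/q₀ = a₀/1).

5/3

Using pₖ = aₖpₖ₋₁ + pₖ₋₂, qₖ = aₖqₖ₋₁ + qₖ₋₂ (with p₋₁=1, p₋₂=0, q₋₁=0, q₋₂=1):
  k=0: a=1, p=1, q=1
  k=1: a=1, p=2, q=1
  k=2: a=2, p=5, q=3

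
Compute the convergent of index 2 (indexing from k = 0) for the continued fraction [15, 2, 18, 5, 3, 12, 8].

573/37

Using pₖ = aₖpₖ₋₁ + pₖ₋₂, qₖ = aₖqₖ₋₁ + qₖ₋₂ (with p₋₁=1, p₋₂=0, q₋₁=0, q₋₂=1):
  k=0: a=15, p=15, q=1
  k=1: a=2, p=31, q=2
  k=2: a=18, p=573, q=37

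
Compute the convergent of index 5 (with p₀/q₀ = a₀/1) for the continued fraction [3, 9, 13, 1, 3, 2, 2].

3499/1125

Using pₖ = aₖpₖ₋₁ + pₖ₋₂, qₖ = aₖqₖ₋₁ + qₖ₋₂ (with p₋₁=1, p₋₂=0, q₋₁=0, q₋₂=1):
  k=0: a=3, p=3, q=1
  k=1: a=9, p=28, q=9
  k=2: a=13, p=367, q=118
  k=3: a=1, p=395, q=127
  k=4: a=3, p=1552, q=499
  k=5: a=2, p=3499, q=1125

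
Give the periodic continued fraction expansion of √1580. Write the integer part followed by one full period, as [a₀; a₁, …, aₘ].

[39; 1, 2, 1, 78]

a₀ = ⌊√1580⌋ = 39.
With m₀=0, d₀=1 and mₖ₊₁ = dₖaₖ − mₖ, dₖ₊₁ = (n − mₖ₊₁²)/dₖ, aₖ₊₁ = ⌊(a₀+mₖ₊₁)/dₖ₊₁⌋:
  k=1: m=39, d=59, a=1
  k=2: m=20, d=20, a=2
  k=3: m=20, d=59, a=1
  k=4: m=39, d=1, a=78
d=1 and a=2a₀=78 at k=4, so the next step gives (m, d) = (39, 59) again — its k=1 value — and the period has length 4.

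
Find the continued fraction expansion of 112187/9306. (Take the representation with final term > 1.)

[12; 18, 14, 3, 3, 1, 2]

112187 = 12*9306 + 515
9306 = 18*515 + 36
515 = 14*36 + 11
36 = 3*11 + 3
11 = 3*3 + 2
3 = 1*2 + 1
2 = 2*1 + 0  (stop)
So 112187/9306 = [12; 18, 14, 3, 3, 1, 2].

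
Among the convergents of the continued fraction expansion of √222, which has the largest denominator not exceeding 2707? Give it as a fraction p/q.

√222 = [14; 1, 8, 1, 28, …] (period length 4).
Convergents:
  p_0/q_0 = 14/1
  p_1/q_1 = 15/1
  p_2/q_2 = 134/9
  p_3/q_3 = 149/10
  p_4/q_4 = 4306/289
  p_5/q_5 = 4455/299
  p_6/q_6 = 39946/2681
  p_7/q_7 = 44401/2980
q_6 = 2681 ≤ 2707 < 2980 = q_7, so the answer is 39946/2681.

39946/2681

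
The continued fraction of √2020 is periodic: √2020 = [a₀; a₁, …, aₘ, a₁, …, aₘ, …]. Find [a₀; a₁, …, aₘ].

a₀ = ⌊√2020⌋ = 44.
With m₀=0, d₀=1 and mₖ₊₁ = dₖaₖ − mₖ, dₖ₊₁ = (n − mₖ₊₁²)/dₖ, aₖ₊₁ = ⌊(a₀+mₖ₊₁)/dₖ₊₁⌋:
  k=1: m=44, d=84, a=1
  k=2: m=40, d=5, a=16
  k=3: m=40, d=84, a=1
  k=4: m=44, d=1, a=88
d=1 and a=2a₀=88 at k=4, so the next step gives (m, d) = (44, 84) again — its k=1 value — and the period has length 4.

[44; 1, 16, 1, 88]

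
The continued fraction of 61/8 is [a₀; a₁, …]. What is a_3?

1

61 = 7·8 + 5   →  a_0 = 7
8 = 1·5 + 3   →  a_1 = 1
5 = 1·3 + 2   →  a_2 = 1
3 = 1·2 + 1   →  a_3 = 1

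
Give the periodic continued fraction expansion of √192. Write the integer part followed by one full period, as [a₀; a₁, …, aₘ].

[13; 1, 5, 1, 26]

a₀ = ⌊√192⌋ = 13.
With m₀=0, d₀=1 and mₖ₊₁ = dₖaₖ − mₖ, dₖ₊₁ = (n − mₖ₊₁²)/dₖ, aₖ₊₁ = ⌊(a₀+mₖ₊₁)/dₖ₊₁⌋:
  k=1: m=13, d=23, a=1
  k=2: m=10, d=4, a=5
  k=3: m=10, d=23, a=1
  k=4: m=13, d=1, a=26
d=1 and a=2a₀=26 at k=4, so the next step gives (m, d) = (13, 23) again — its k=1 value — and the period has length 4.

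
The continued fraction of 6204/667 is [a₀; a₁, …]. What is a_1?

6204 = 9·667 + 201   →  a_0 = 9
667 = 3·201 + 64   →  a_1 = 3

3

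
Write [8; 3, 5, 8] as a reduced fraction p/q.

Using pₖ = aₖpₖ₋₁ + pₖ₋₂ and qₖ = aₖqₖ₋₁ + qₖ₋₂:
  k=0: a=8, p=8, q=1
  k=1: a=3, p=25, q=3
  k=2: a=5, p=133, q=16
  k=3: a=8, p=1089, q=131

1089/131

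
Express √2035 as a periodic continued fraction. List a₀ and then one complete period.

a₀ = ⌊√2035⌋ = 45.
With m₀=0, d₀=1 and mₖ₊₁ = dₖaₖ − mₖ, dₖ₊₁ = (n − mₖ₊₁²)/dₖ, aₖ₊₁ = ⌊(a₀+mₖ₊₁)/dₖ₊₁⌋:
  k=1: m=45, d=10, a=9
  k=2: m=45, d=1, a=90
d=1 and a=2a₀=90 at k=2, so the next step gives (m, d) = (45, 10) again — its k=1 value — and the period has length 2.

[45; 9, 90]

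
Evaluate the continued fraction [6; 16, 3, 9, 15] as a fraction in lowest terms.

Using pₖ = aₖpₖ₋₁ + pₖ₋₂ and qₖ = aₖqₖ₋₁ + qₖ₋₂:
  k=0: a=6, p=6, q=1
  k=1: a=16, p=97, q=16
  k=2: a=3, p=297, q=49
  k=3: a=9, p=2770, q=457
  k=4: a=15, p=41847, q=6904

41847/6904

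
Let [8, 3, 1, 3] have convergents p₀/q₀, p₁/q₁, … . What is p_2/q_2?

Using pₖ = aₖpₖ₋₁ + pₖ₋₂, qₖ = aₖqₖ₋₁ + qₖ₋₂ (with p₋₁=1, p₋₂=0, q₋₁=0, q₋₂=1):
  k=0: a=8, p=8, q=1
  k=1: a=3, p=25, q=3
  k=2: a=1, p=33, q=4

33/4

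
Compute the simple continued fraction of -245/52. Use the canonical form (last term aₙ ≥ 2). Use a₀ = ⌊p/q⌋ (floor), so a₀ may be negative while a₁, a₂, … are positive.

[-5; 3, 2, 7]

-245 = -5*52 + 15
52 = 3*15 + 7
15 = 2*7 + 1
7 = 7*1 + 0  (stop)
So -245/52 = [-5; 3, 2, 7].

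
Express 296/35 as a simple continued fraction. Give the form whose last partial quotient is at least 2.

296 = 8×35 + 16
35 = 2×16 + 3
16 = 5×3 + 1
3 = 3×1 + 0  (stop)
So 296/35 = [8; 2, 5, 3].

[8; 2, 5, 3]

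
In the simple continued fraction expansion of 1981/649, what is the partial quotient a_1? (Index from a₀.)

19

1981 = 3·649 + 34   →  a_0 = 3
649 = 19·34 + 3   →  a_1 = 19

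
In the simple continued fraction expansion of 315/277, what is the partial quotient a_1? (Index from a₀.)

315 = 1·277 + 38   →  a_0 = 1
277 = 7·38 + 11   →  a_1 = 7

7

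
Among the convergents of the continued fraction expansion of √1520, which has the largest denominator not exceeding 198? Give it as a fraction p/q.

3041/78

√1520 = [38; 1, 76, …] (period length 2).
Convergents:
  p_0/q_0 = 38/1
  p_1/q_1 = 39/1
  p_2/q_2 = 3002/77
  p_3/q_3 = 3041/78
  p_4/q_4 = 234118/6005
q_3 = 78 ≤ 198 < 6005 = q_4, so the answer is 3041/78.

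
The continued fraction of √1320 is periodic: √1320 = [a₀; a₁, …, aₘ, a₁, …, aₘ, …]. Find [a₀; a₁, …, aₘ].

a₀ = ⌊√1320⌋ = 36.

[36; 3, 72]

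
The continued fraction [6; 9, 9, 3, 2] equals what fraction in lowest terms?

3617/592

Using pₖ = aₖpₖ₋₁ + pₖ₋₂ and qₖ = aₖqₖ₋₁ + qₖ₋₂:
  k=0: a=6, p=6, q=1
  k=1: a=9, p=55, q=9
  k=2: a=9, p=501, q=82
  k=3: a=3, p=1558, q=255
  k=4: a=2, p=3617, q=592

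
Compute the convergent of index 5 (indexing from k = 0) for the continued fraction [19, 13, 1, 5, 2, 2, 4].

Using pₖ = aₖpₖ₋₁ + pₖ₋₂, qₖ = aₖqₖ₋₁ + qₖ₋₂ (with p₋₁=1, p₋₂=0, q₋₁=0, q₋₂=1):
  k=0: a=19, p=19, q=1
  k=1: a=13, p=248, q=13
  k=2: a=1, p=267, q=14
  k=3: a=5, p=1583, q=83
  k=4: a=2, p=3433, q=180
  k=5: a=2, p=8449, q=443

8449/443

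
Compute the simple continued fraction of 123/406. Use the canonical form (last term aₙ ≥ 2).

123 = 0*406 + 123
406 = 3*123 + 37
123 = 3*37 + 12
37 = 3*12 + 1
12 = 12*1 + 0  (stop)
So 123/406 = [0; 3, 3, 3, 12].

[0; 3, 3, 3, 12]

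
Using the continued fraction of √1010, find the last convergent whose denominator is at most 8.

159/5

√1010 = [31; 1, 3, 1, 1, 3, 1, 62, …] (period length 7).
Convergents:
  p_0/q_0 = 31/1
  p_1/q_1 = 32/1
  p_2/q_2 = 127/4
  p_3/q_3 = 159/5
  p_4/q_4 = 286/9
q_3 = 5 ≤ 8 < 9 = q_4, so the answer is 159/5.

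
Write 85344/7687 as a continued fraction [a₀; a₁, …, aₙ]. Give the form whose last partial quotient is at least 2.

85344 = 11×7687 + 787
7687 = 9×787 + 604
787 = 1×604 + 183
604 = 3×183 + 55
183 = 3×55 + 18
55 = 3×18 + 1
18 = 18×1 + 0  (stop)
So 85344/7687 = [11; 9, 1, 3, 3, 3, 18].

[11; 9, 1, 3, 3, 3, 18]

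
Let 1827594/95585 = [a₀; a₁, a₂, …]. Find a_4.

16

1827594 = 19·95585 + 11479   →  a_0 = 19
95585 = 8·11479 + 3753   →  a_1 = 8
11479 = 3·3753 + 220   →  a_2 = 3
3753 = 17·220 + 13   →  a_3 = 17
220 = 16·13 + 12   →  a_4 = 16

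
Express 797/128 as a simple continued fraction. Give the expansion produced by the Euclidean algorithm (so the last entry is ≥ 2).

797 = 6·128 + 29
128 = 4·29 + 12
29 = 2·12 + 5
12 = 2·5 + 2
5 = 2·2 + 1
2 = 2·1 + 0  (stop)
So 797/128 = [6; 4, 2, 2, 2, 2].

[6; 4, 2, 2, 2, 2]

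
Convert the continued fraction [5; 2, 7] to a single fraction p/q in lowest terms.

Fold from the inside: start with 7/1.
  2 + 1/7 = 15/7
  5 + 7/15 = 82/15

82/15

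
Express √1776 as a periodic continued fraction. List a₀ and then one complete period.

[42; 7, 84]

a₀ = ⌊√1776⌋ = 42.
With m₀=0, d₀=1 and mₖ₊₁ = dₖaₖ − mₖ, dₖ₊₁ = (n − mₖ₊₁²)/dₖ, aₖ₊₁ = ⌊(a₀+mₖ₊₁)/dₖ₊₁⌋:
  k=1: m=42, d=12, a=7
  k=2: m=42, d=1, a=84
d=1 and a=2a₀=84 at k=2, so the next step gives (m, d) = (42, 12) again — its k=1 value — and the period has length 2.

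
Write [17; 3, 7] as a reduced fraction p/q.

Fold from the inside: start with 7/1.
  3 + 1/7 = 22/7
  17 + 7/22 = 381/22

381/22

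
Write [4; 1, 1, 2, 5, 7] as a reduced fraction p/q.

Fold from the inside: start with 7/1.
  5 + 1/7 = 36/7
  2 + 7/36 = 79/36
  1 + 36/79 = 115/79
  1 + 79/115 = 194/115
  4 + 115/194 = 891/194

891/194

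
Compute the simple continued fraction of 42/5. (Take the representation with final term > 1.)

42 = 8*5 + 2
5 = 2*2 + 1
2 = 2*1 + 0  (stop)
So 42/5 = [8; 2, 2].

[8; 2, 2]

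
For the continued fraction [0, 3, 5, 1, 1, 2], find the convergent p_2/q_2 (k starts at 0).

Using pₖ = aₖpₖ₋₁ + pₖ₋₂, qₖ = aₖqₖ₋₁ + qₖ₋₂ (with p₋₁=1, p₋₂=0, q₋₁=0, q₋₂=1):
  k=0: a=0, p=0, q=1
  k=1: a=3, p=1, q=3
  k=2: a=5, p=5, q=16

5/16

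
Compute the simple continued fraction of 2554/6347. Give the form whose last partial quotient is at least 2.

[0; 2, 2, 16, 3, 3, 3, 2]

2554 = 0·6347 + 2554
6347 = 2·2554 + 1239
2554 = 2·1239 + 76
1239 = 16·76 + 23
76 = 3·23 + 7
23 = 3·7 + 2
7 = 3·2 + 1
2 = 2·1 + 0  (stop)
So 2554/6347 = [0; 2, 2, 16, 3, 3, 3, 2].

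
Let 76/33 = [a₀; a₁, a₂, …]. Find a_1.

76 = 2·33 + 10   →  a_0 = 2
33 = 3·10 + 3   →  a_1 = 3

3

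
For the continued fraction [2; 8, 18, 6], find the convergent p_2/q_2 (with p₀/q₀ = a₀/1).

Using pₖ = aₖpₖ₋₁ + pₖ₋₂, qₖ = aₖqₖ₋₁ + qₖ₋₂ (with p₋₁=1, p₋₂=0, q₋₁=0, q₋₂=1):
  k=0: a=2, p=2, q=1
  k=1: a=8, p=17, q=8
  k=2: a=18, p=308, q=145

308/145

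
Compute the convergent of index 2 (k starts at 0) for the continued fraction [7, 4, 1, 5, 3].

36/5

Using pₖ = aₖpₖ₋₁ + pₖ₋₂, qₖ = aₖqₖ₋₁ + qₖ₋₂ (with p₋₁=1, p₋₂=0, q₋₁=0, q₋₂=1):
  k=0: a=7, p=7, q=1
  k=1: a=4, p=29, q=4
  k=2: a=1, p=36, q=5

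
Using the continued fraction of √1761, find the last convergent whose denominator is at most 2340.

√1761 = [41; 1, 26, 1, 82, …] (period length 4).
Convergents:
  p_0/q_0 = 41/1
  p_1/q_1 = 42/1
  p_2/q_2 = 1133/27
  p_3/q_3 = 1175/28
  p_4/q_4 = 97483/2323
  p_5/q_5 = 98658/2351
q_4 = 2323 ≤ 2340 < 2351 = q_5, so the answer is 97483/2323.

97483/2323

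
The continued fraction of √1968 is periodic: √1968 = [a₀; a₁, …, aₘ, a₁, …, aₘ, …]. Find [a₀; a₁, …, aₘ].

[44; 2, 1, 3, 5, 3, 1, 2, 88]

a₀ = ⌊√1968⌋ = 44.
With m₀=0, d₀=1 and mₖ₊₁ = dₖaₖ − mₖ, dₖ₊₁ = (n − mₖ₊₁²)/dₖ, aₖ₊₁ = ⌊(a₀+mₖ₊₁)/dₖ₊₁⌋:
  k=1: m=44, d=32, a=2
  k=2: m=20, d=49, a=1
  k=3: m=29, d=23, a=3
  k=4: m=40, d=16, a=5
  k=5: m=40, d=23, a=3
  k=6: m=29, d=49, a=1
  k=7: m=20, d=32, a=2
  k=8: m=44, d=1, a=88
d=1 and a=2a₀=88 at k=8, so the next step gives (m, d) = (44, 32) again — its k=1 value — and the period has length 8.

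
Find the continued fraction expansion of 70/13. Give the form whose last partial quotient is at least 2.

[5; 2, 1, 1, 2]

70 = 5×13 + 5
13 = 2×5 + 3
5 = 1×3 + 2
3 = 1×2 + 1
2 = 2×1 + 0  (stop)
So 70/13 = [5; 2, 1, 1, 2].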